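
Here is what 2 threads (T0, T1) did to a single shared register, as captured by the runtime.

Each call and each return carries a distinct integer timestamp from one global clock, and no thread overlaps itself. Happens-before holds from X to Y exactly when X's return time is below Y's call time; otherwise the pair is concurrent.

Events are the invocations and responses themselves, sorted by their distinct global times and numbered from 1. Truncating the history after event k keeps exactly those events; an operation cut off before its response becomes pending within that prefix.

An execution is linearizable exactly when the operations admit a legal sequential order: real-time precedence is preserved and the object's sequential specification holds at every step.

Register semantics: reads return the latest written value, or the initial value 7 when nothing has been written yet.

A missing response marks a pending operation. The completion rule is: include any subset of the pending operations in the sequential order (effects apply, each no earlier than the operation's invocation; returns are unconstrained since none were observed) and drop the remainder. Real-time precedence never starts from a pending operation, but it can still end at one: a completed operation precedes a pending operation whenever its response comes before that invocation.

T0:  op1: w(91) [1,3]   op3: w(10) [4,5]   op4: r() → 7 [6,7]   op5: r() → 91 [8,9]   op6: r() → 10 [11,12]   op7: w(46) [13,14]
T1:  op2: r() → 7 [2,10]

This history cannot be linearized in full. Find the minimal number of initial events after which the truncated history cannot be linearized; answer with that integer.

events 1..6 are still linearizable — one witness is op1, op2, op3:
step 1: op1 w(91) — value 91
step 2: op2 r() (pending, included) — value 91
step 3: op3 w(10) — value 10
at event 7 (op4's time-7 response) nothing linearizes any more
every completion of the 1 pending operation (op2) was checked; none linearizes
sample order op1, op3, op4 (pending dropped) stalls at step 3 — op4 r() → 7 has no legal effect

7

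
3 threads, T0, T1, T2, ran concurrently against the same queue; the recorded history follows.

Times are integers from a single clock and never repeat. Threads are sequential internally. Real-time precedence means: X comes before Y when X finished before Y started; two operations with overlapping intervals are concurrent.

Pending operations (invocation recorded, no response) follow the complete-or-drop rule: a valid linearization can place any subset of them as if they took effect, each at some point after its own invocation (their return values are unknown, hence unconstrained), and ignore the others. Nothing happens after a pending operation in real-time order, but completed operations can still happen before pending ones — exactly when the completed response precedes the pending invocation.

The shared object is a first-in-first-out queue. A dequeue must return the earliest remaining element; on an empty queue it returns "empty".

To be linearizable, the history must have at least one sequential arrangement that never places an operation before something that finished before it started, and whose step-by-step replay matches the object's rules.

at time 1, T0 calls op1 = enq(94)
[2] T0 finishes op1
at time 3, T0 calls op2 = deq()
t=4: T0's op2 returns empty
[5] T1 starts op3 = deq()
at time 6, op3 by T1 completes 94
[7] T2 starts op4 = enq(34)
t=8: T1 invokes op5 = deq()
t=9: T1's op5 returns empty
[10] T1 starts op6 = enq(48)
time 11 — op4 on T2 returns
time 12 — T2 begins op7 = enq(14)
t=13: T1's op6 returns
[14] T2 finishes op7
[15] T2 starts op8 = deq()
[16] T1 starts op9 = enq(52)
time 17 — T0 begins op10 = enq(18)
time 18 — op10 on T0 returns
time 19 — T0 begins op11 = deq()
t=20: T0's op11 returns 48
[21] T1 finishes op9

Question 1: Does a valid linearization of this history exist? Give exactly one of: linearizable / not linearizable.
prefix check: 1..3 passes, 1..4 fails once op2's time-4 response joins
exactly one order of the 2 completed ops respects real time; the queue replay fails
one such order, op1, op2, breaks at step 2 where op2 deq() → empty is illegal

not linearizable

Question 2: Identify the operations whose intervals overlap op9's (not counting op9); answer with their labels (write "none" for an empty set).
op9 runs from 16 to 21; window-overlapping ops are concurrent
op1 [1,2]: before
op2 [3,4]: before
op3 [5,6]: before
op4 [7,11]: before
op5 [8,9]: before
op6 [10,13]: before
op7 [12,14]: before
op8 [15,…): concurrent
op10 [17,18]: concurrent
op11 [19,20]: concurrent

op10, op11, op8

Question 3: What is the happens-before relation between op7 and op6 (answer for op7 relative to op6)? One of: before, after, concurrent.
op7 spans [12,14], op6 spans [10,13]
the intervals overlap in both directions

concurrent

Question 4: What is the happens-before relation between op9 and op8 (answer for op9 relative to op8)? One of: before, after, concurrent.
op9 spans [16,21], op8 spans [15,…)
the intervals overlap in both directions

concurrent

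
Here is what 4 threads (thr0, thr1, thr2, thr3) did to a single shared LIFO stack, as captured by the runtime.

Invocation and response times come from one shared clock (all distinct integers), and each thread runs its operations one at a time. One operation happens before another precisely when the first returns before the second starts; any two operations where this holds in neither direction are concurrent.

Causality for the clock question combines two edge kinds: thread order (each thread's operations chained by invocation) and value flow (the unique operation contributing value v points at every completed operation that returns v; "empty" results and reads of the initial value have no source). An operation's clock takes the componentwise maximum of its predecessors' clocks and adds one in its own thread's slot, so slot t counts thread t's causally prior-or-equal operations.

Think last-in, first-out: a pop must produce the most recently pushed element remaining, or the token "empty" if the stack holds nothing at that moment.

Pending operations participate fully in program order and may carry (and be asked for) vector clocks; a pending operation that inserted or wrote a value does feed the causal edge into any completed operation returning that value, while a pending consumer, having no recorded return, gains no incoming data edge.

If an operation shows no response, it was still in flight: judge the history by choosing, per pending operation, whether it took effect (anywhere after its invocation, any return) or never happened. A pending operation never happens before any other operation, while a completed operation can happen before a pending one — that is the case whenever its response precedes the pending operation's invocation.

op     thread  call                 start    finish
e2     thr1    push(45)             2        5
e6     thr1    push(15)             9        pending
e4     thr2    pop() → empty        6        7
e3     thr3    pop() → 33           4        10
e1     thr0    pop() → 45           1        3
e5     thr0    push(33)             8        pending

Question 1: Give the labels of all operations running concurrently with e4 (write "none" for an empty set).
concurrent with e4 ([6,7]): every op whose interval crosses 6..7
e1 [1,3]: before
e2 [2,5]: before
e3 [4,10]: concurrent
e5 [8,…): after
e6 [9,…): after

e3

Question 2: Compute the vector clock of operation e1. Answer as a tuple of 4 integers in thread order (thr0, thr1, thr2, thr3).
e4, invoked 6, has no incoming edges; only thr2's bump applies → (0, 0, 1, 0)
e2, invoked 2, has no incoming edges; only thr1's bump applies → (0, 1, 0, 0)
merge at e6 (invoked 9): VC(e2)=(0, 1, 0, 0), own-thread bump on thr1 → (0, 2, 0, 0)
merge at e1 (invoked 1): VC(e2)=(0, 1, 0, 0), own-thread bump on thr0 → (1, 1, 0, 0)
merge at e5 (invoked 8): VC(e1)=(1, 1, 0, 0), own-thread bump on thr0 → (2, 1, 0, 0)
merge at e3 (invoked 4): VC(e5)=(2, 1, 0, 0), own-thread bump on thr3 → (2, 1, 0, 1)
target: VC(e1) = (1, 1, 0, 0)

(1, 1, 0, 0)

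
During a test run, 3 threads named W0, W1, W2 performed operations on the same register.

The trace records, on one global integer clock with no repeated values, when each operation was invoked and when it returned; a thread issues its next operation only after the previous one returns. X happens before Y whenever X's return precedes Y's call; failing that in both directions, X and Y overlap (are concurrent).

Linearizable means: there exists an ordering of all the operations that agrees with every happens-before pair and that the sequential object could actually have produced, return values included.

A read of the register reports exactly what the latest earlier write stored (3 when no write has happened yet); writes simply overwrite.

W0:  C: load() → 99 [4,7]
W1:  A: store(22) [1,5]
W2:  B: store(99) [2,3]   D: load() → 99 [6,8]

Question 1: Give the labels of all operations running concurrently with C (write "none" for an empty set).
A, D

overlap test against C [4,7]: concurrent iff the interval meets 4..7
A [1,5]: concurrent
B [2,3]: before
D [6,8]: concurrent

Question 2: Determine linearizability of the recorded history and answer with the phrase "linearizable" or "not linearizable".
linearizable

one valid linearization: A, B, C, D
1. A store(22), leaving value 22
2. B store(99), leaving value 99
3. C load() → 99, leaving value 99
4. D load() → 99, leaving value 99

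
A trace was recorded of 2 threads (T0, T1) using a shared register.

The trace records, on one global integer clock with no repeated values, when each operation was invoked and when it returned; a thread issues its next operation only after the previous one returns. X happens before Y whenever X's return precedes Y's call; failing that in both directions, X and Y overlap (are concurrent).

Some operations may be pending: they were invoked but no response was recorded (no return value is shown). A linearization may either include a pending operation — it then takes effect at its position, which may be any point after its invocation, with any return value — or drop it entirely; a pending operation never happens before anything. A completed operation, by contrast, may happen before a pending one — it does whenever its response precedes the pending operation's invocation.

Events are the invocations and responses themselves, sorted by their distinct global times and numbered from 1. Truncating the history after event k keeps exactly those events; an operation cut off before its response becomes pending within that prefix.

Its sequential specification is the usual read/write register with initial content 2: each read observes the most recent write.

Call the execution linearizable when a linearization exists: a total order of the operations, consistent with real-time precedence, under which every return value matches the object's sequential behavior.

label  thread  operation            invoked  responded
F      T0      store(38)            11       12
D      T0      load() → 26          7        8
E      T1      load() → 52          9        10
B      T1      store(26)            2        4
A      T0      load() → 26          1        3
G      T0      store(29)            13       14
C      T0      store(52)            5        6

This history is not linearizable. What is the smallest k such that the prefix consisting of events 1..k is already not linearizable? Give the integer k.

8

events 1..7 are still linearizable — one witness is B, A, C:
step 1: B store(26) — value 26
step 2: A load() → 26 — value 26
step 3: C store(52) — value 52
include event 8 — D responding at 8 — and every candidate order breaks
one such order, A, B, C, D, breaks at step 1 where A load() → 26 is illegal
one such order, B, A, C, D, breaks at step 4 where D load() → 26 is illegal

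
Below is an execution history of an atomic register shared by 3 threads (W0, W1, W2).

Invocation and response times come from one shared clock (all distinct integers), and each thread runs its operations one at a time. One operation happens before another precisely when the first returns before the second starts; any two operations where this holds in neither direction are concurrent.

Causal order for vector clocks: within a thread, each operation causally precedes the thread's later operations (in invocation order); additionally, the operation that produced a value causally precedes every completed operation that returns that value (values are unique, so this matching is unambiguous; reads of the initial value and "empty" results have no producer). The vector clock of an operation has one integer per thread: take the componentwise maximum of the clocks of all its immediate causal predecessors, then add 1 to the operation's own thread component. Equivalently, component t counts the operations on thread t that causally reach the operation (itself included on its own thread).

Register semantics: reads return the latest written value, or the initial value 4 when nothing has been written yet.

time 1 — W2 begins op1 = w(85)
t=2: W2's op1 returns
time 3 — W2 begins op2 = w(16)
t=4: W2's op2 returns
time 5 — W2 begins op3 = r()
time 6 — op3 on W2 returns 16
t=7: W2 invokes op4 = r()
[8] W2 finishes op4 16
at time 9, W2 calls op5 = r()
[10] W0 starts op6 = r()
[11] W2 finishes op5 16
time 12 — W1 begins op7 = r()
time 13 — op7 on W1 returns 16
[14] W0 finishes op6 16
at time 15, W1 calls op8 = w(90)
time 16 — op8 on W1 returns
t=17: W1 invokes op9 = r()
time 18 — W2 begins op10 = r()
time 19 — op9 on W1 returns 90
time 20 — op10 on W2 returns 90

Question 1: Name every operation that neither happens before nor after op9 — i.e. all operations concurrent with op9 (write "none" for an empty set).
Answer: op10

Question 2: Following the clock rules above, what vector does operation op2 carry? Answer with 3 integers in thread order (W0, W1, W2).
Answer: (0, 0, 2)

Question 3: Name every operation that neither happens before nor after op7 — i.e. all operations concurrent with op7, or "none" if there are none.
Answer: op6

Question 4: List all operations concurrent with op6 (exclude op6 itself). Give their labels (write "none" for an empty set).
Answer: op5, op7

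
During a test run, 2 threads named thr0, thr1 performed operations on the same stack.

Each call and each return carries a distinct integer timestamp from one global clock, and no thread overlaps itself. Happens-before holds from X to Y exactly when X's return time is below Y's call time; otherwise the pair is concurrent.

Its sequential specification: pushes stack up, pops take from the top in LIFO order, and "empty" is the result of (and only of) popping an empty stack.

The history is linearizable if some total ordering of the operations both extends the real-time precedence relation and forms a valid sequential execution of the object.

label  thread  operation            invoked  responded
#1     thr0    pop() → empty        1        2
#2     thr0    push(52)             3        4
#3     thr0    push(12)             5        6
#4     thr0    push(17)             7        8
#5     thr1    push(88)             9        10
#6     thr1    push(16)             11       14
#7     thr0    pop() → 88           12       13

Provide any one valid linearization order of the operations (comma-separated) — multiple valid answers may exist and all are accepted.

step 1: #1 pop() → empty — stack <>
step 2: #2 push(52) — stack <52>
step 3: #3 push(12) — stack <52,12>
step 4: #4 push(17) — stack <52,12,17>
step 5: #5 push(88) — stack <52,12,17,88>
step 6: #7 pop() → 88 — stack <52,12,17>
step 7: #6 push(16) — stack <52,12,17,16>

#1, #2, #3, #4, #5, #7, #6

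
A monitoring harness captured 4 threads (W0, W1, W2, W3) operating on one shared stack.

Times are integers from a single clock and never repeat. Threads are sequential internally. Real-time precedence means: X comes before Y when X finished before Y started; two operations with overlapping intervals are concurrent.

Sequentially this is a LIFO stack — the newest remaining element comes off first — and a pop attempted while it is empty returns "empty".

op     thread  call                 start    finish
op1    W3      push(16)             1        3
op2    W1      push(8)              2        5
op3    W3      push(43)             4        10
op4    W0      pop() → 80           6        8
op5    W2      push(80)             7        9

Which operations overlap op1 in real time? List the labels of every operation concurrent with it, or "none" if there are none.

op1 spans [1,3]; an op avoiding the whole window 1..3 is ordered, any other is concurrent
op2 [2,5]: concurrent
op3 [4,10]: after
op4 [6,8]: after
op5 [7,9]: after

op2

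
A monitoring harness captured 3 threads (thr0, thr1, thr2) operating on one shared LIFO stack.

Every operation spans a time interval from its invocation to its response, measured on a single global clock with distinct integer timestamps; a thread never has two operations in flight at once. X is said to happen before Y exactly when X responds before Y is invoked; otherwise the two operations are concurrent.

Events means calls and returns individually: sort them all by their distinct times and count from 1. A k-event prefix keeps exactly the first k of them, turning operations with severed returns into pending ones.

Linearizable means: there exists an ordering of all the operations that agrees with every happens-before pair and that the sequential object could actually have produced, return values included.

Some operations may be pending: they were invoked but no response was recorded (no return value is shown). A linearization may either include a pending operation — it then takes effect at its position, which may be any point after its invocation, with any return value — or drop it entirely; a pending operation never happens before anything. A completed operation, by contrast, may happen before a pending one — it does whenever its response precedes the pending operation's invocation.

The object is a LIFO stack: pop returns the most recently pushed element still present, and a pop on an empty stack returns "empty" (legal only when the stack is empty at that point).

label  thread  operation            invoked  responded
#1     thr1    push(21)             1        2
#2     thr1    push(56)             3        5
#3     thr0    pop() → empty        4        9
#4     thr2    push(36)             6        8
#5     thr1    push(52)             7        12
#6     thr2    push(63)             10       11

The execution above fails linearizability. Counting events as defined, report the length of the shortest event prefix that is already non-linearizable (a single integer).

9

events 1..8 are linearizable; a witness order is #1, #2, #3, #4:
after step 1 (#1 push(21)): stack <21>
after step 2 (#2 push(56)): stack <21,56>
after step 3 (#3 pop() (pending, included)): stack <21>
after step 4 (#4 push(36)): stack <21,36>
at event 9 (#3's time-9 response) nothing linearizes any more
no completion choice of the 1 pending operation (#5) rescues it — every subset was tried
one such order, #1, #2, #3, #4 (pending dropped), breaks at step 3 where #3 pop() → empty is illegal
one such order, #1, #2, #4, #3 (pending dropped), breaks at step 4 where #3 pop() → empty is illegal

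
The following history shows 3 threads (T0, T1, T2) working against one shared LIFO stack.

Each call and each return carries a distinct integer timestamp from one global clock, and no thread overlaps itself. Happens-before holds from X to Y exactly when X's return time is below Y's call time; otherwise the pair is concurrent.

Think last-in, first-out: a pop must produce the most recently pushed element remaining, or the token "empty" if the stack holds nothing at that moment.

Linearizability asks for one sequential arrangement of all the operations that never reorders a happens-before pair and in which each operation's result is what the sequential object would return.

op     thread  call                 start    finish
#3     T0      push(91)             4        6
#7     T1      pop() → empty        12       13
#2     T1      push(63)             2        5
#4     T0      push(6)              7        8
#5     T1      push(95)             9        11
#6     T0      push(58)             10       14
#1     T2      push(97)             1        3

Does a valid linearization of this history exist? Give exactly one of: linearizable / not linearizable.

events 1..12 are fine; event 13 — the response of #7 at time 13 — makes the prefix non-linearizable
3 orders of the 6 completed LIFO stack ops respect real time; none is legal
including or dropping the 1 pending operation (#6) in any combination fails
take #1, #2, #3, #4, #5, #7 (pending dropped): step 6 already fails, because #7 pop() → empty cannot occur there
take #1, #3, #2, #4, #5, #7 (pending dropped): step 6 already fails, because #7 pop() → empty cannot occur there

not linearizable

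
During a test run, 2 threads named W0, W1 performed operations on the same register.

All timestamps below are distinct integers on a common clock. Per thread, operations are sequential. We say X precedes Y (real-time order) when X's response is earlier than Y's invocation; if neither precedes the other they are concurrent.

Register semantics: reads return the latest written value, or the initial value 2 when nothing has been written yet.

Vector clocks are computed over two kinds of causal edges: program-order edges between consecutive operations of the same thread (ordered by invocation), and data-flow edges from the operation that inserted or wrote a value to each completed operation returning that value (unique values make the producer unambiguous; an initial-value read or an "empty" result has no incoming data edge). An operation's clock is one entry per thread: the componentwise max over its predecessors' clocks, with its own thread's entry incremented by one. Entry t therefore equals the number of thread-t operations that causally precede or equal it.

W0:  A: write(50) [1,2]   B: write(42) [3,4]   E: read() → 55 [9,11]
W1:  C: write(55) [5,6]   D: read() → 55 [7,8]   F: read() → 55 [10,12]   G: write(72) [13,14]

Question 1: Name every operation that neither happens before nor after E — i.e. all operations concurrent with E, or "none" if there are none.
E spans [9,11]: anything still running between times 9 and 11 counts as concurrent
A [1,2]: before
B [3,4]: before
C [5,6]: before
D [7,8]: before
F [10,12]: concurrent
G [13,14]: after

F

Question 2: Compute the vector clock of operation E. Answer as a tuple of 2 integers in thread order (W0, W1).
root op C, invoked 5: fresh clock plus W1's own tick → (0, 1)
root op A, invoked 1: fresh clock plus W0's own tick → (1, 0)
D (invocation 7): componentwise max over VC(C)=(0, 1), +1 at W1, giving (0, 2)
B (invocation 3): componentwise max over VC(A)=(1, 0), +1 at W0, giving (2, 0)
F (invocation 10): componentwise max over VC(C)=(0, 1), VC(D)=(0, 2), +1 at W1, giving (0, 3)
G (invocation 13): componentwise max over VC(F)=(0, 3), +1 at W1, giving (0, 4)
E (invocation 9): componentwise max over VC(B)=(2, 0), VC(C)=(0, 1), +1 at W0, giving (3, 1)
target: VC(E) = (3, 1)

(3, 1)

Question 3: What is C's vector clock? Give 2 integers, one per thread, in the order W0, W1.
VC(C, invoked at 5): no causal predecessors; +1 on W1 → (0, 1)
VC(A, invoked at 1): no causal predecessors; +1 on W0 → (1, 0)
VC(D, invoked at 7): max of VC(C)=(0, 1), then +1 on thread W1 → (0, 2)
VC(B, invoked at 3): max of VC(A)=(1, 0), then +1 on thread W0 → (2, 0)
VC(F, invoked at 10): max of VC(C)=(0, 1), VC(D)=(0, 2), then +1 on thread W1 → (0, 3)
VC(G, invoked at 13): max of VC(F)=(0, 3), then +1 on thread W1 → (0, 4)
VC(E, invoked at 9): max of VC(B)=(2, 0), VC(C)=(0, 1), then +1 on thread W0 → (3, 1)
target: VC(C) = (0, 1)

(0, 1)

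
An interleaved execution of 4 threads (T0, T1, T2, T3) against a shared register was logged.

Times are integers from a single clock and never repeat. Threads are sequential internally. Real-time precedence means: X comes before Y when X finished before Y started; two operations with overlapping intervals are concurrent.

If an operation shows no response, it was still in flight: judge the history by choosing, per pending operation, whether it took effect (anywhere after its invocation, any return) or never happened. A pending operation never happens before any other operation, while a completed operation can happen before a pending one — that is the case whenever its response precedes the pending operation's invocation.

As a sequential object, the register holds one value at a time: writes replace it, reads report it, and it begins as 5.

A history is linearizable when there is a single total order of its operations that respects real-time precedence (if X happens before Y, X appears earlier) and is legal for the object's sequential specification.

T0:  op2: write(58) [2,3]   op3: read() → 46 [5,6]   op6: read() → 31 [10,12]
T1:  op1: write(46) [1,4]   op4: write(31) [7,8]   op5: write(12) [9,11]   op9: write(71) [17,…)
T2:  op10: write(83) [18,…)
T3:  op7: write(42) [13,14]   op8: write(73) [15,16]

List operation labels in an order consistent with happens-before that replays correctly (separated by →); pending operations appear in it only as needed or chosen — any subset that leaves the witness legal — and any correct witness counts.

1. op2 write(58), leaving value 58
2. op1 write(46), leaving value 46
3. op3 read() → 46, leaving value 46
4. op4 write(31), leaving value 31
5. op6 read() → 31, leaving value 31
6. op5 write(12), leaving value 12
7. op7 write(42), leaving value 42
8. op8 write(73), leaving value 73

op2 → op1 → op3 → op4 → op6 → op5 → op7 → op8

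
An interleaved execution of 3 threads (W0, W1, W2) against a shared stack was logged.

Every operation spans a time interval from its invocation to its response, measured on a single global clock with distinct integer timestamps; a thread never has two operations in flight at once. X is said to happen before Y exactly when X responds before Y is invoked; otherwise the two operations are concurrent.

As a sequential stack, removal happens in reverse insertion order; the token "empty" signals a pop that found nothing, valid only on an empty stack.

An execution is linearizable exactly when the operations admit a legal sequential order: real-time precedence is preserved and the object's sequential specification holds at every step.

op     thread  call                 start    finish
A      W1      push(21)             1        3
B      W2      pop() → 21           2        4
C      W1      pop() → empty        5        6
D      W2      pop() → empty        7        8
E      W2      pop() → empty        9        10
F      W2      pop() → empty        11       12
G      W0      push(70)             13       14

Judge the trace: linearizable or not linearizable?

one valid linearization: A, B, C, D, E, F, G
step 1: A push(21) — stack <21>
step 2: B pop() → 21 — stack <>
step 3: C pop() → empty — stack <>
step 4: D pop() → empty — stack <>
step 5: E pop() → empty — stack <>
step 6: F pop() → empty — stack <>
step 7: G push(70) — stack <70>

linearizable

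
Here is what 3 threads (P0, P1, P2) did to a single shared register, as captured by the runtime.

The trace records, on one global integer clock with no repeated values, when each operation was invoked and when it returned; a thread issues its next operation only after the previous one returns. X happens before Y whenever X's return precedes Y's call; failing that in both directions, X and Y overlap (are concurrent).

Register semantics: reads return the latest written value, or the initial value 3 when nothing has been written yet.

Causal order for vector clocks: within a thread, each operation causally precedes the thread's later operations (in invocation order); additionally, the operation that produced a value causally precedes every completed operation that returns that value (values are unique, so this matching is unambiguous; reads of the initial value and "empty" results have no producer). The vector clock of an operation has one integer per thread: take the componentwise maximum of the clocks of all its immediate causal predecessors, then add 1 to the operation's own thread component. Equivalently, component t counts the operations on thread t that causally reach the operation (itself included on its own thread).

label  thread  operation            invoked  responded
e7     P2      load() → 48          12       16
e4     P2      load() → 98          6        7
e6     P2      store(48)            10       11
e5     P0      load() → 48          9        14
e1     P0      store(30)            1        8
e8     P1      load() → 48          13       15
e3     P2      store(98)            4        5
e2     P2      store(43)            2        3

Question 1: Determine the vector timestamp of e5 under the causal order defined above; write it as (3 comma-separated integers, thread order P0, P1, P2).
Answer: (2, 0, 4)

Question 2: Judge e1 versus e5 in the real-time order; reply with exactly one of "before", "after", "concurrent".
Answer: before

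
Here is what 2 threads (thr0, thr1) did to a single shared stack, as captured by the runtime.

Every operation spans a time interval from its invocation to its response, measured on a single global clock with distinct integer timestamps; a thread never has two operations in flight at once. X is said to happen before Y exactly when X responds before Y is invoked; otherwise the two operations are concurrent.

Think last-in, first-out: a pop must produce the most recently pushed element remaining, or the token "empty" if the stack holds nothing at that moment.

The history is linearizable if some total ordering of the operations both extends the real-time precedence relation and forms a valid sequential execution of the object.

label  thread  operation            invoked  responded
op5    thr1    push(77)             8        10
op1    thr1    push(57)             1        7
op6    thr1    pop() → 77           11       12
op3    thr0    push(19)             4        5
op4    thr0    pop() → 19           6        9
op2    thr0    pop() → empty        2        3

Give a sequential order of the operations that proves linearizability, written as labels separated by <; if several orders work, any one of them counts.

op2 < op1 < op3 < op4 < op5 < op6

1. op2 pop() → empty, leaving stack <>
2. op1 push(57), leaving stack <57>
3. op3 push(19), leaving stack <57,19>
4. op4 pop() → 19, leaving stack <57>
5. op5 push(77), leaving stack <57,77>
6. op6 pop() → 77, leaving stack <57>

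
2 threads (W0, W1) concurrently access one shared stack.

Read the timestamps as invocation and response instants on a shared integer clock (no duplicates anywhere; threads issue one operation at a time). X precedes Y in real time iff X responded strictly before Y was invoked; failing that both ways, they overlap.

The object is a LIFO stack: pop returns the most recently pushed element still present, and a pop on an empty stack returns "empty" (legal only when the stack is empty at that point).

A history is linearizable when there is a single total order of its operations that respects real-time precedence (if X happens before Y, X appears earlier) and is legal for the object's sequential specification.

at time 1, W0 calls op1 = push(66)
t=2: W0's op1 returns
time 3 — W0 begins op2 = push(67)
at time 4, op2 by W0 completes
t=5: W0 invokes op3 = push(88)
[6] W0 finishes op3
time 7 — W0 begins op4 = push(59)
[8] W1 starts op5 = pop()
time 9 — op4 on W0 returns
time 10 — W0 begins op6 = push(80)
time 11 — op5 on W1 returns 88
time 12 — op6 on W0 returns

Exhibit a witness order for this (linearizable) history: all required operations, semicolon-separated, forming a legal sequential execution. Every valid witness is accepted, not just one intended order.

step 1: op1 push(66) — stack <66>
step 2: op2 push(67) — stack <66,67>
step 3: op3 push(88) — stack <66,67,88>
step 4: op5 pop() → 88 — stack <66,67>
step 5: op4 push(59) — stack <66,67,59>
step 6: op6 push(80) — stack <66,67,59,80>

op1; op2; op3; op5; op4; op6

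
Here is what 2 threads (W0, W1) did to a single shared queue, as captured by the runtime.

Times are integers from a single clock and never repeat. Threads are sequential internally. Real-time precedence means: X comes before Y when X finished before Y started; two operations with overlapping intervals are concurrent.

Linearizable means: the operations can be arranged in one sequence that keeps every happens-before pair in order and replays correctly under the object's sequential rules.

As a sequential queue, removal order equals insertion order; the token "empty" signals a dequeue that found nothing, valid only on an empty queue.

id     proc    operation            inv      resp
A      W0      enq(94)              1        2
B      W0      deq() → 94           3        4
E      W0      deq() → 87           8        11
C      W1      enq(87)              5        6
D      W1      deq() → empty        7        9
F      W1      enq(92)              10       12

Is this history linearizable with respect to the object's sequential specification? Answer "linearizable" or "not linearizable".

one valid linearization: A, B, C, E, D, F
after step 1 (A enq(94)): queue <94>
after step 2 (B deq() → 94): queue <>
after step 3 (C enq(87)): queue <87>
after step 4 (E deq() → 87): queue <>
after step 5 (D deq() → empty): queue <>
after step 6 (F enq(92)): queue <92>

linearizable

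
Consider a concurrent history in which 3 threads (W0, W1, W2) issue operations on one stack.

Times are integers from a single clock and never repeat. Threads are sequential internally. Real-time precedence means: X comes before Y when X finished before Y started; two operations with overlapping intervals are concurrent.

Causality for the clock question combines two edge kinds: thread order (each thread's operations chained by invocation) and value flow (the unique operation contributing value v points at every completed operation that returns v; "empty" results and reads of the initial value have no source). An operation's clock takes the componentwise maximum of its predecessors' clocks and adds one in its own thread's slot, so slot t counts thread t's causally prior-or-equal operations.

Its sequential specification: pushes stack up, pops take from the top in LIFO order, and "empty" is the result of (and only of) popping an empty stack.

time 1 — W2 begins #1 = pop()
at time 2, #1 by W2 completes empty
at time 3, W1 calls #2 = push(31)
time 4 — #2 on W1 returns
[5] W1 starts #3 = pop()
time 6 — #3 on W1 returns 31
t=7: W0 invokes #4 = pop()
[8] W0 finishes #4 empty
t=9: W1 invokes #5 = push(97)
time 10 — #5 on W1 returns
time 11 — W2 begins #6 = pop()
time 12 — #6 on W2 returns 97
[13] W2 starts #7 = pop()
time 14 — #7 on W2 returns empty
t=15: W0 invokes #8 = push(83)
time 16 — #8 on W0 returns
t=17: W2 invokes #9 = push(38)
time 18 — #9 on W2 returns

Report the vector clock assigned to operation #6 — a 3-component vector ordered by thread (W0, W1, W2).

(0, 3, 2)

VC(#1, invoked at 1): no causal predecessors; +1 on W2 → (0, 0, 1)
VC(#2, invoked at 3): no causal predecessors; +1 on W1 → (0, 1, 0)
VC(#4, invoked at 7): no causal predecessors; +1 on W0 → (1, 0, 0)
merge at #3 (invoked 5): VC(#2)=(0, 1, 0), own-thread bump on W1 → (0, 2, 0)
merge at #8 (invoked 15): VC(#4)=(1, 0, 0), own-thread bump on W0 → (2, 0, 0)
merge at #5 (invoked 9): VC(#3)=(0, 2, 0), own-thread bump on W1 → (0, 3, 0)
merge at #6 (invoked 11): VC(#1)=(0, 0, 1), VC(#5)=(0, 3, 0), own-thread bump on W2 → (0, 3, 2)
merge at #7 (invoked 13): VC(#6)=(0, 3, 2), own-thread bump on W2 → (0, 3, 3)
merge at #9 (invoked 17): VC(#7)=(0, 3, 3), own-thread bump on W2 → (0, 3, 4)
target: VC(#6) = (0, 3, 2)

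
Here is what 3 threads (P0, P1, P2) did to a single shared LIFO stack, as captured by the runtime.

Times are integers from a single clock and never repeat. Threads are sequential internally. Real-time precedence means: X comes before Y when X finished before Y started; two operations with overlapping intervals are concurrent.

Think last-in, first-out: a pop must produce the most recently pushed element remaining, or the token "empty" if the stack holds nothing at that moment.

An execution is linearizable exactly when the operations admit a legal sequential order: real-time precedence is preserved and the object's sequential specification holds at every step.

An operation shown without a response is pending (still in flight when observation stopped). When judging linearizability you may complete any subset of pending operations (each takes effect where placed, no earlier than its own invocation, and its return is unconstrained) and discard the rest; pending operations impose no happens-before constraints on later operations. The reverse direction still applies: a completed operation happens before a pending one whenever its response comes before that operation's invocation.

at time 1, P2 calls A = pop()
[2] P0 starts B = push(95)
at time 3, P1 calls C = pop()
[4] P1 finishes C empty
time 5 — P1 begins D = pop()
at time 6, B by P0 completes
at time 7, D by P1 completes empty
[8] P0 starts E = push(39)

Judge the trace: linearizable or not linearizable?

one valid linearization: A, C, D, B
after step 1 (A pop() (pending, included)): stack <>
after step 2 (C pop() → empty): stack <>
after step 3 (D pop() → empty): stack <>
after step 4 (B push(95)): stack <95>

linearizable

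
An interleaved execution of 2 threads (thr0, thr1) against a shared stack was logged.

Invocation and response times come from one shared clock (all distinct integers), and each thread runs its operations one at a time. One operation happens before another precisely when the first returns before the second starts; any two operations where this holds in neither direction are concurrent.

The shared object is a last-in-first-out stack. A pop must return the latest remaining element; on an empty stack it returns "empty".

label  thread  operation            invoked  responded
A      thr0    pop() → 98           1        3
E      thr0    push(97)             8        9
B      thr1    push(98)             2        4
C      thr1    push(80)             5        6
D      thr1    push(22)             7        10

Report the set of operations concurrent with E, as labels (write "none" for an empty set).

D

E spans [8,9]: anything still running between times 8 and 9 counts as concurrent
A [1,3]: before
B [2,4]: before
C [5,6]: before
D [7,10]: concurrent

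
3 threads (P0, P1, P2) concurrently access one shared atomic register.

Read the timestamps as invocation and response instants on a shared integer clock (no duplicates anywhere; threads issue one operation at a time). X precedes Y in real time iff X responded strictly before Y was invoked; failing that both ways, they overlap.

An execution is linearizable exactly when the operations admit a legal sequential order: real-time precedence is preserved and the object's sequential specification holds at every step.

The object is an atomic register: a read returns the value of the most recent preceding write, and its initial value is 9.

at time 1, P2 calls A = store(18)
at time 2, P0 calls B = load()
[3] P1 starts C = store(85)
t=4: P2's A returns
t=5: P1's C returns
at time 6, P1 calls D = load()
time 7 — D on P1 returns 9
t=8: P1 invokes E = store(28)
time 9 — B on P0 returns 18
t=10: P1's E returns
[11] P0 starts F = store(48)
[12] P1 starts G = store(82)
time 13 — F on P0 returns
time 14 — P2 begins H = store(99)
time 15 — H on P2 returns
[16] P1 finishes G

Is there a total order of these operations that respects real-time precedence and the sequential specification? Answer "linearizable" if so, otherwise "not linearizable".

cut after 6 events: linearizable; cut after 7 events (D responds, time 7): not linearizable
every one of the 2 real-time-consistent orders over 3 completed atomic register ops fails the sequential spec
including or dropping the 1 pending operation (B) in any combination fails
one such order, A, C, D (pending dropped), breaks at step 3 where D load() → 9 is illegal
one such order, C, A, D (pending dropped), breaks at step 3 where D load() → 9 is illegal

not linearizable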